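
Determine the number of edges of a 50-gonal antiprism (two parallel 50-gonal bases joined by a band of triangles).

200

An antiprism on an n-gon has two n-gon caps and 2n triangles: V = 2·50 = 100, E = 4·50 = 200, F = 2·50 + 2 = 102.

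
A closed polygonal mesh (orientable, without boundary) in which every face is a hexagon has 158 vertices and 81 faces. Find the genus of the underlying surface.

3

Every face is a hexagon, so 2E = 6·81 = 486, giving E = 243.
χ = V − E + F = 158 − 243 + 81 = -4.
For a closed orientable surface χ = 2 − 2g, so g = (2 − (-4))/2 = 3.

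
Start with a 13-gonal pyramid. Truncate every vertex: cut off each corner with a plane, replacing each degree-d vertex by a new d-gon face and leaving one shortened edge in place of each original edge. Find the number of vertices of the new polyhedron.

The base solid has V = 14, E = 26, F = 14.
Truncation replaces each original edge-end by a new vertex, so V′ = 2E = 52.
Each original edge survives, and each old vertex of degree d contributes d new edges; summing degrees gives Σd = 2E, so E′ = E + 2E = 3E = 78.
Each original face survives and each original vertex becomes one new face: F′ = F + V = 28.

52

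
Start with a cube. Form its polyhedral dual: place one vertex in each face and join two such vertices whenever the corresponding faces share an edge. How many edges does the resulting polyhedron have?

12

The base solid has V = 8, E = 12, F = 6.
The dual swaps V and F and preserves E: V′ = F = 6, E′ = E = 12, F′ = V = 8.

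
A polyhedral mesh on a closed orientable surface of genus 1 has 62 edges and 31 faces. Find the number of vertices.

31

For a closed orientable surface of genus 1, χ = 2 − 2·1 = 0.
V = 0 + E − F = 0 + 62 − 31 = 31.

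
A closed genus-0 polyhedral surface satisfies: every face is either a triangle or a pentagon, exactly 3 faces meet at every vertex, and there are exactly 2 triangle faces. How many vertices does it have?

12

Let x be the number of pentagons; then F = 2 + x.
Edge–face incidences: 2E = 3·2 + 5·x = 6 + 5x.
Every vertex has degree 3, so 3V = 2E.
Euler: V − E + F = 2 ⇒ (2E)/3 − E + (2 + x) = 2.
Multiply by 6: 2·(2E) − 3·(2E) + 6·(2 + x) = 12, i.e. 12 + 6x − (6 + 5x) = 12.
Collecting terms: x + 6 = 12, so x = 6.
Then 2E = 6 + 5·6 = 36, so E = 18, V = 2E/3 = 12, F = 2 + 6 = 8.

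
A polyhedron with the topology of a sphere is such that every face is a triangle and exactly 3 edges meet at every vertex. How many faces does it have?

4

Each face has 3 edges and each edge borders two faces, so 2E = 3F.
Each vertex has degree 3, so 3V = 2E and hence V = 3F/3.
Euler: V − E + F = 2 ⇒ (3F/3) − (3F/2) + F = 2.
Multiply by 6: (6 − 9 + 6)F = 12, i.e. 3F = 12.
So F = 4, E = 3·4/2 = 6, V = 3·4/3 = 4.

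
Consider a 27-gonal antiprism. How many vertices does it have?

An antiprism on an n-gon has two n-gon caps and 2n triangles: V = 2·27 = 54, E = 4·27 = 108, F = 2·27 + 2 = 56.
Check: V − E + F = 54 − 108 + 56 = 2.

54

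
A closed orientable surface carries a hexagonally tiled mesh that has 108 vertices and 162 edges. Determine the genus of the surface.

1

Every face is a hexagon and each edge borders two faces, so 6F = 2·162, giving F = 54.
χ = V − E + F = 108 − 162 + 54 = 0.
For a closed orientable surface χ = 2 − 2g, so g = (2 − (0))/2 = 1.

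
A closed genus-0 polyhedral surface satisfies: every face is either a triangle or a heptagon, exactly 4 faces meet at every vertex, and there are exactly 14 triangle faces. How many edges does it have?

28

Let x be the number of heptagons; then F = 14 + x.
Edge–face incidences: 2E = 3·14 + 7·x = 42 + 7x.
Every vertex has degree 4, so 4V = 2E.
Euler: V − E + F = 2 ⇒ (2E)/4 − E + (14 + x) = 2.
Multiply by 8: 2·(2E) − 4·(2E) + 8·(14 + x) = 16, i.e. 112 + 8x − 2·(42 + 7x) = 16.
Collecting terms: −6x + 28 = 16, so −6x = −12, so x = 2.
Then 2E = 42 + 7·2 = 56, so E = 28, V = 2E/4 = 14, F = 14 + 2 = 16.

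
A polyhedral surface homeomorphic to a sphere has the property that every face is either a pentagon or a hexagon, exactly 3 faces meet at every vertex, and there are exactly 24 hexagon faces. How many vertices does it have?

Let x be the number of pentagons; then F = 24 + x.
Edge–face incidences: 2E = 6·24 + 5·x = 144 + 5x.
Every vertex has degree 3, so 3V = 2E.
Euler: V − E + F = 2 ⇒ (2E)/3 − E + (24 + x) = 2.
Multiply by 6: 2·(2E) − 3·(2E) + 6·(24 + x) = 12, i.e. 144 + 6x − (144 + 5x) = 12.
Collecting terms: x = 12.
Then 2E = 144 + 5·12 = 204, so E = 102, V = 2E/3 = 68, F = 24 + 12 = 36.

68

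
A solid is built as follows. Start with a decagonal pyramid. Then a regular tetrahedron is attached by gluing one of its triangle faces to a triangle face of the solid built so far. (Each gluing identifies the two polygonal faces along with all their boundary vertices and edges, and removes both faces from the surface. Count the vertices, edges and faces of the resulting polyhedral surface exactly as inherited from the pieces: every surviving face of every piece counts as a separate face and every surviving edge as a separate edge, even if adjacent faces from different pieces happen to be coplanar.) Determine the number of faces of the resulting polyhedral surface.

13

A decagonal pyramid: V=11, E=20, F=11.
Attach a regular tetrahedron (V=4, E=6, F=4) along a 3-gon: merge 3 vertices and 3 edges, delete both glued faces → V=12, E=23, F=13.
Check: V − E + F = 12 − 23 + 13 = 2.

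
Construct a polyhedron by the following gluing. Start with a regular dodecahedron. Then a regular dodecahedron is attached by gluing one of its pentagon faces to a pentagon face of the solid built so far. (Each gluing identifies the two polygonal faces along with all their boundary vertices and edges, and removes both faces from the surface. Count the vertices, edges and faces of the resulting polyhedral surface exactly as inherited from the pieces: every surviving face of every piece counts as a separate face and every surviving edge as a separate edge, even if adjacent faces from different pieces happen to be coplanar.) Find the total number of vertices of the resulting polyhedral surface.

A regular dodecahedron: V=20, E=30, F=12.
Attach a regular dodecahedron (V=20, E=30, F=12) along a 5-gon: merge 5 vertices and 5 edges, delete both glued faces → V=35, E=55, F=22.
Check: V − E + F = 35 − 55 + 22 = 2.

35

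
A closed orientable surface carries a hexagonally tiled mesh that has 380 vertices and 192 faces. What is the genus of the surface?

3

Every face is a hexagon, so 2E = 6·192 = 1152, giving E = 576.
χ = V − E + F = 380 − 576 + 192 = -4.
For a closed orientable surface χ = 2 − 2g, so g = (2 − (-4))/2 = 3.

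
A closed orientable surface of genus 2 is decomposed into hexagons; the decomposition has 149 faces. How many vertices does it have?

χ = 2 − 2·2 = -2, and every face is a hexagon so 6F = 2E.
E = 6·149/2 = 447. Then V = -2 + E − F = -2 + 447 − 149 = 296.

296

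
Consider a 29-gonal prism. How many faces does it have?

A prism on an n-gon has two n-gon bases and n rectangular sides: V = 2·29 = 58, E = 3·29 = 87, F = 29 + 2 = 31.

31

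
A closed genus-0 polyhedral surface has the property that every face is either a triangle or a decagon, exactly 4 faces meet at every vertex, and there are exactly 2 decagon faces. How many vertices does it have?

Let x be the number of triangles; then F = 2 + x.
Edge–face incidences: 2E = 10·2 + 3·x = 20 + 3x.
Every vertex has degree 4, so 4V = 2E.
Euler: V − E + F = 2 ⇒ (2E)/4 − E + (2 + x) = 2.
Multiply by 8: 2·(2E) − 4·(2E) + 8·(2 + x) = 16, i.e. 16 + 8x − 2·(20 + 3x) = 16.
Collecting terms: 2x − 24 = 16, so 2x = 40, so x = 20.
Then 2E = 20 + 3·20 = 80, so E = 40, V = 2E/4 = 20, F = 2 + 20 = 22.

20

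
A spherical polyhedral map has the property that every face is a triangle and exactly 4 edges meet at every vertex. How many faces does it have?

8

Each face has 3 edges and each edge borders two faces, so 2E = 3F.
Each vertex has degree 4, so 4V = 2E and hence V = 3F/4.
Euler: V − E + F = 2 ⇒ (3F/4) − (3F/2) + F = 2.
Multiply by 8: (6 − 12 + 8)F = 16, i.e. 2F = 16.
So F = 8, E = 3·8/2 = 12, V = 3·8/4 = 6.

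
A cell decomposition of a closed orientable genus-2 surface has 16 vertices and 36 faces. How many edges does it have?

54

For a closed orientable surface of genus 2, χ = 2 − 2·2 = -2.
E = V + F − (-2) = 16 + 36 − (-2) = 54.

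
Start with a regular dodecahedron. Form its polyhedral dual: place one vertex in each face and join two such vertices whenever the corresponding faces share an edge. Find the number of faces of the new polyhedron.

The base solid has V = 20, E = 30, F = 12.
The dual swaps V and F and preserves E: V′ = F = 12, E′ = E = 30, F′ = V = 20.

20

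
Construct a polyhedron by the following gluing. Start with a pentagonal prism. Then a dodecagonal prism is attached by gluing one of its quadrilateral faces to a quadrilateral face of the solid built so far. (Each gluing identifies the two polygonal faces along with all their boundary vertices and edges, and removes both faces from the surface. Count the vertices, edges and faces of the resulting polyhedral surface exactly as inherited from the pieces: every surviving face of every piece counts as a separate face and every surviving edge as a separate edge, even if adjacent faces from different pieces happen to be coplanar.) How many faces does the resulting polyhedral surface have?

19

A pentagonal prism: V=10, E=15, F=7.
Attach a dodecagonal prism (V=24, E=36, F=14) along a 4-gon: merge 4 vertices and 4 edges, delete both glued faces → V=30, E=47, F=19.
Check: V − E + F = 30 − 47 + 19 = 2.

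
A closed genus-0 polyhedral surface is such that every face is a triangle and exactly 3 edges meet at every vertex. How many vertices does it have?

4

Each face has 3 edges and each edge borders two faces, so 2E = 3F.
Each vertex has degree 3, so 3V = 2E and hence V = 3F/3.
Euler: V − E + F = 2 ⇒ (3F/3) − (3F/2) + F = 2.
Multiply by 6: (6 − 9 + 6)F = 12, i.e. 3F = 12.
So F = 4, E = 3·4/2 = 6, V = 3·4/3 = 4.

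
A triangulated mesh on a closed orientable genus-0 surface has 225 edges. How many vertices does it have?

χ = 2 − 2·0 = 2, and every face is a triangle so 3F = 2E.
F = 2E/3 = 150. Then V = 2 + E − F = 2 + 225 − 150 = 77.

77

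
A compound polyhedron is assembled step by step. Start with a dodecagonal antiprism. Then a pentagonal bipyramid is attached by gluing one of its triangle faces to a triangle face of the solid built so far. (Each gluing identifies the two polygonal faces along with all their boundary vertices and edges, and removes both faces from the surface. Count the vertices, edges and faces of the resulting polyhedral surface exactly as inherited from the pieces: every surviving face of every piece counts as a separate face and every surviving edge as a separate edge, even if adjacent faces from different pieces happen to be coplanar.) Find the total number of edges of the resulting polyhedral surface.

A dodecagonal antiprism: V=24, E=48, F=26.
Attach a pentagonal bipyramid (V=7, E=15, F=10) along a 3-gon: merge 3 vertices and 3 edges, delete both glued faces → V=28, E=60, F=34.
Check: V − E + F = 28 − 60 + 34 = 2.

60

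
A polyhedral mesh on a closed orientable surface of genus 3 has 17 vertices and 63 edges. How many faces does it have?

42

For a closed orientable surface of genus 3, χ = 2 − 2·3 = -4.
F = -4 − V + E = -4 − 17 + 63 = 42.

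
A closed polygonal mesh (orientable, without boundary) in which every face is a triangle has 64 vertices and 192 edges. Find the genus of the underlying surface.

Every face is a triangle and each edge borders two faces, so 3F = 2·192, giving F = 128.
χ = V − E + F = 64 − 192 + 128 = 0.
For a closed orientable surface χ = 2 − 2g, so g = (2 − (0))/2 = 1.

1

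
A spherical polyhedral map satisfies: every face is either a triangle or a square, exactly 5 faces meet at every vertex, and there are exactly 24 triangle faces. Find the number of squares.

2

Let x be the number of squares; then F = 24 + x.
Edge–face incidences: 2E = 3·24 + 4·x = 72 + 4x.
Every vertex has degree 5, so 5V = 2E.
Euler: V − E + F = 2 ⇒ (2E)/5 − E + (24 + x) = 2.
Multiply by 10: 2·(2E) − 5·(2E) + 10·(24 + x) = 20, i.e. 240 + 10x − 3·(72 + 4x) = 20.
Collecting terms: −2x + 24 = 20, so −2x = −4, so x = 2.
Then 2E = 72 + 4·2 = 80, so E = 40, V = 2E/5 = 16, F = 24 + 2 = 26.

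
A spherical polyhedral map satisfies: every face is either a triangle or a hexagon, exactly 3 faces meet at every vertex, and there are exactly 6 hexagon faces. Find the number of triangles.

Let x be the number of triangles; then F = 6 + x.
Edge–face incidences: 2E = 6·6 + 3·x = 36 + 3x.
Every vertex has degree 3, so 3V = 2E.
Euler: V − E + F = 2 ⇒ (2E)/3 − E + (6 + x) = 2.
Multiply by 6: 2·(2E) − 3·(2E) + 6·(6 + x) = 12, i.e. 36 + 6x − (36 + 3x) = 12.
Collecting terms: 3x = 12, so x = 4.
Then 2E = 36 + 3·4 = 48, so E = 24, V = 2E/3 = 16, F = 6 + 4 = 10.

4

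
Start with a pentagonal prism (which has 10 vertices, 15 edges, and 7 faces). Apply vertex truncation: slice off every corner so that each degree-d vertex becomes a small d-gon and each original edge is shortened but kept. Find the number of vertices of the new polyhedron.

Truncation replaces each original edge-end by a new vertex, so V′ = 2E = 30.
Each original edge survives, and each old vertex of degree d contributes d new edges; summing degrees gives Σd = 2E, so E′ = E + 2E = 3E = 45.
Each original face survives and each original vertex becomes one new face: F′ = F + V = 17.

30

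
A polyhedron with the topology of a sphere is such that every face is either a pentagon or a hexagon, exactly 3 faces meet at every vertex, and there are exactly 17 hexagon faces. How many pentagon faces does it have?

12

Let x be the number of pentagons; then F = 17 + x.
Edge–face incidences: 2E = 6·17 + 5·x = 102 + 5x.
Every vertex has degree 3, so 3V = 2E.
Euler: V − E + F = 2 ⇒ (2E)/3 − E + (17 + x) = 2.
Multiply by 6: 2·(2E) − 3·(2E) + 6·(17 + x) = 12, i.e. 102 + 6x − (102 + 5x) = 12.
Collecting terms: x = 12.
Then 2E = 102 + 5·12 = 162, so E = 81, V = 2E/3 = 54, F = 17 + 12 = 29.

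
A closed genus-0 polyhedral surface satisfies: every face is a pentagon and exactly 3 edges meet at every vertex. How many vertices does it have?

Each face has 5 edges and each edge borders two faces, so 2E = 5F.
Each vertex has degree 3, so 3V = 2E and hence V = 5F/3.
Euler: V − E + F = 2 ⇒ (5F/3) − (5F/2) + F = 2.
Multiply by 6: (10 − 15 + 6)F = 12, i.e. 1F = 12.
So F = 12, E = 5·12/2 = 30, V = 5·12/3 = 20.

20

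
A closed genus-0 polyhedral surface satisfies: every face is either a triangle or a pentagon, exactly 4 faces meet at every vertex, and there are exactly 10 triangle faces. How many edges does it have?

20

Let x be the number of pentagons; then F = 10 + x.
Edge–face incidences: 2E = 3·10 + 5·x = 30 + 5x.
Every vertex has degree 4, so 4V = 2E.
Euler: V − E + F = 2 ⇒ (2E)/4 − E + (10 + x) = 2.
Multiply by 8: 2·(2E) − 4·(2E) + 8·(10 + x) = 16, i.e. 80 + 8x − 2·(30 + 5x) = 16.
Collecting terms: −2x + 20 = 16, so −2x = −4, so x = 2.
Then 2E = 30 + 5·2 = 40, so E = 20, V = 2E/4 = 10, F = 10 + 2 = 12.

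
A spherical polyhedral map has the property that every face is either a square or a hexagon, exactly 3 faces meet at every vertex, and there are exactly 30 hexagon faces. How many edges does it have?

102

Let x be the number of squares; then F = 30 + x.
Edge–face incidences: 2E = 6·30 + 4·x = 180 + 4x.
Every vertex has degree 3, so 3V = 2E.
Euler: V − E + F = 2 ⇒ (2E)/3 − E + (30 + x) = 2.
Multiply by 6: 2·(2E) − 3·(2E) + 6·(30 + x) = 12, i.e. 180 + 6x − (180 + 4x) = 12.
Collecting terms: 2x = 12, so x = 6.
Then 2E = 180 + 4·6 = 204, so E = 102, V = 2E/3 = 68, F = 30 + 6 = 36.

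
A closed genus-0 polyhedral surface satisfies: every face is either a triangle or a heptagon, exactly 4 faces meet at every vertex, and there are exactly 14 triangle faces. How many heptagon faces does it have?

2

Let x be the number of heptagons; then F = 14 + x.
Edge–face incidences: 2E = 3·14 + 7·x = 42 + 7x.
Every vertex has degree 4, so 4V = 2E.
Euler: V − E + F = 2 ⇒ (2E)/4 − E + (14 + x) = 2.
Multiply by 8: 2·(2E) − 4·(2E) + 8·(14 + x) = 16, i.e. 112 + 8x − 2·(42 + 7x) = 16.
Collecting terms: −6x + 28 = 16, so −6x = −12, so x = 2.
Then 2E = 42 + 7·2 = 56, so E = 28, V = 2E/4 = 14, F = 14 + 2 = 16.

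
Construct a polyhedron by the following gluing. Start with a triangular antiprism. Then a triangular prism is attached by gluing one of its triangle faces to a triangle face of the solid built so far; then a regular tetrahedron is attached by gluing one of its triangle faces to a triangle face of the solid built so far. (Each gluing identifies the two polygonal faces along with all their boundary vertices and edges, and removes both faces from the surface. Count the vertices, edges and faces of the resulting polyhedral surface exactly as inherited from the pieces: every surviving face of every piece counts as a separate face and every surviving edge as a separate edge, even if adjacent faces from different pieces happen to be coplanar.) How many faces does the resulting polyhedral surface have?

13

A triangular antiprism: V=6, E=12, F=8.
Attach a triangular prism (V=6, E=9, F=5) along a 3-gon: merge 3 vertices and 3 edges, delete both glued faces → V=9, E=18, F=11.
Attach a regular tetrahedron (V=4, E=6, F=4) along a 3-gon: merge 3 vertices and 3 edges, delete both glued faces → V=10, E=21, F=13.
Check: V − E + F = 10 − 21 + 13 = 2.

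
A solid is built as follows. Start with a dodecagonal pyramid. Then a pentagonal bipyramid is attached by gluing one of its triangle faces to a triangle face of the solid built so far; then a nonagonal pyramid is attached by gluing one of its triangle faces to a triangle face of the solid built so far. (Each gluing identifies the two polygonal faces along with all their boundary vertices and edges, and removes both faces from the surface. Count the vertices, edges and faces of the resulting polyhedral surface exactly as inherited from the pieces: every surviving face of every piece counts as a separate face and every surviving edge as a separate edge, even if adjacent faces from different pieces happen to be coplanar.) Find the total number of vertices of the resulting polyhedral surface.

24

A dodecagonal pyramid: V=13, E=24, F=13.
Attach a pentagonal bipyramid (V=7, E=15, F=10) along a 3-gon: merge 3 vertices and 3 edges, delete both glued faces → V=17, E=36, F=21.
Attach a nonagonal pyramid (V=10, E=18, F=10) along a 3-gon: merge 3 vertices and 3 edges, delete both glued faces → V=24, E=51, F=29.
Check: V − E + F = 24 − 51 + 29 = 2.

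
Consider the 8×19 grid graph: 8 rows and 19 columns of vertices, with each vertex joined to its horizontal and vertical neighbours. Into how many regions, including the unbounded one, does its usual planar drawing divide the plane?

127

The grid has V = 8·19 = 152 vertices and E = 8·18 + 19·7 = 277 edges.
F = 2 − V + E = 2 − 152 + 277 = 127.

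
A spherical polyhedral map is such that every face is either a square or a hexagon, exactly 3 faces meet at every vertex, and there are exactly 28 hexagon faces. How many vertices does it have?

Let x be the number of squares; then F = 28 + x.
Edge–face incidences: 2E = 6·28 + 4·x = 168 + 4x.
Every vertex has degree 3, so 3V = 2E.
Euler: V − E + F = 2 ⇒ (2E)/3 − E + (28 + x) = 2.
Multiply by 6: 2·(2E) − 3·(2E) + 6·(28 + x) = 12, i.e. 168 + 6x − (168 + 4x) = 12.
Collecting terms: 2x = 12, so x = 6.
Then 2E = 168 + 4·6 = 192, so E = 96, V = 2E/3 = 64, F = 28 + 6 = 34.

64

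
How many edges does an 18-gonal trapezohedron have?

The n-trapezohedron (dual of the n-antiprism) has V = 2·18 + 2 = 38, E = 4·18 = 72, F = 2·18 = 36.

72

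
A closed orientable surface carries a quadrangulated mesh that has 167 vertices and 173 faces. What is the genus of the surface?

4

Every face is a square, so 2E = 4·173 = 692, giving E = 346.
χ = V − E + F = 167 − 346 + 173 = -6.
For a closed orientable surface χ = 2 − 2g, so g = (2 − (-6))/2 = 4.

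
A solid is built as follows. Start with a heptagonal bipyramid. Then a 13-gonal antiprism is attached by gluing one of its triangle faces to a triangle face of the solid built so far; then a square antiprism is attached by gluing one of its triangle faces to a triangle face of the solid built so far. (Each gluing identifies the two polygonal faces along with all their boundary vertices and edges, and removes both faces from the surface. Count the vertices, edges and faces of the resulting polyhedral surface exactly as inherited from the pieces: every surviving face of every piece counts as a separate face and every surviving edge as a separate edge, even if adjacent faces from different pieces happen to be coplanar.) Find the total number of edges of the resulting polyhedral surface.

A heptagonal bipyramid: V=9, E=21, F=14.
Attach a 13-gonal antiprism (V=26, E=52, F=28) along a 3-gon: merge 3 vertices and 3 edges, delete both glued faces → V=32, E=70, F=40.
Attach a square antiprism (V=8, E=16, F=10) along a 3-gon: merge 3 vertices and 3 edges, delete both glued faces → V=37, E=83, F=48.
Check: V − E + F = 37 − 83 + 48 = 2.

83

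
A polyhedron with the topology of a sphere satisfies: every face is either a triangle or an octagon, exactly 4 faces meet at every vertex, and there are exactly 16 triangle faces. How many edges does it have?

Let x be the number of octagons; then F = 16 + x.
Edge–face incidences: 2E = 3·16 + 8·x = 48 + 8x.
Every vertex has degree 4, so 4V = 2E.
Euler: V − E + F = 2 ⇒ (2E)/4 − E + (16 + x) = 2.
Multiply by 8: 2·(2E) − 4·(2E) + 8·(16 + x) = 16, i.e. 128 + 8x − 2·(48 + 8x) = 16.
Collecting terms: −8x + 32 = 16, so −8x = −16, so x = 2.
Then 2E = 48 + 8·2 = 64, so E = 32, V = 2E/4 = 16, F = 16 + 2 = 18.

32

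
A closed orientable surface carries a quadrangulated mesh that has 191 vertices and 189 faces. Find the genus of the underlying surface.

Every face is a square, so 2E = 4·189 = 756, giving E = 378.
χ = V − E + F = 191 − 378 + 189 = 2.
For a closed orientable surface χ = 2 − 2g, so g = (2 − (2))/2 = 0.

0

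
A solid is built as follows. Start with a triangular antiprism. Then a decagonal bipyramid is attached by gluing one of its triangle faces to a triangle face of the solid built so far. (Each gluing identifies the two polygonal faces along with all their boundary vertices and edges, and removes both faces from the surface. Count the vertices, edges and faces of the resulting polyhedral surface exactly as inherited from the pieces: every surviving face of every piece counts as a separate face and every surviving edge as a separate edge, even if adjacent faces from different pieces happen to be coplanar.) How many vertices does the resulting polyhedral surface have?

A triangular antiprism: V=6, E=12, F=8.
Attach a decagonal bipyramid (V=12, E=30, F=20) along a 3-gon: merge 3 vertices and 3 edges, delete both glued faces → V=15, E=39, F=26.
Check: V − E + F = 15 − 39 + 26 = 2.

15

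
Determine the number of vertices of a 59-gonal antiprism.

118

An antiprism on an n-gon has two n-gon caps and 2n triangles: V = 2·59 = 118, E = 4·59 = 236, F = 2·59 + 2 = 120.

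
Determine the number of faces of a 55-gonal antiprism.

An antiprism on an n-gon has two n-gon caps and 2n triangles: V = 2·55 = 110, E = 4·55 = 220, F = 2·55 + 2 = 112.

112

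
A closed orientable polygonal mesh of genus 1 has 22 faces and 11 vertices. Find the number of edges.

For a closed orientable surface of genus 1, χ = 2 − 2·1 = 0.
E = V + F − (0) = 11 + 22 − (0) = 33.

33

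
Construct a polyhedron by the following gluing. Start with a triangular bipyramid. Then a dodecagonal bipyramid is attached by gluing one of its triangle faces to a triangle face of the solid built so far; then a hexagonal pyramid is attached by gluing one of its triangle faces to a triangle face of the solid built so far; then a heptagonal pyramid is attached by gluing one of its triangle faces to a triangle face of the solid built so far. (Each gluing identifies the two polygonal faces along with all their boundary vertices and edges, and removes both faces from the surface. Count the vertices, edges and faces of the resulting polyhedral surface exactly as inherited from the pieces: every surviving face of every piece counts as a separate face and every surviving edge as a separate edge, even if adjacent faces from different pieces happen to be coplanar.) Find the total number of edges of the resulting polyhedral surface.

62

A triangular bipyramid: V=5, E=9, F=6.
Attach a dodecagonal bipyramid (V=14, E=36, F=24) along a 3-gon: merge 3 vertices and 3 edges, delete both glued faces → V=16, E=42, F=28.
Attach a hexagonal pyramid (V=7, E=12, F=7) along a 3-gon: merge 3 vertices and 3 edges, delete both glued faces → V=20, E=51, F=33.
Attach a heptagonal pyramid (V=8, E=14, F=8) along a 3-gon: merge 3 vertices and 3 edges, delete both glued faces → V=25, E=62, F=39.
Check: V − E + F = 25 − 62 + 39 = 2.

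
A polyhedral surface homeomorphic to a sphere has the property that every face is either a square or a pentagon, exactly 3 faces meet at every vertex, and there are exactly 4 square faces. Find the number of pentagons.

4

Let x be the number of pentagons; then F = 4 + x.
Edge–face incidences: 2E = 4·4 + 5·x = 16 + 5x.
Every vertex has degree 3, so 3V = 2E.
Euler: V − E + F = 2 ⇒ (2E)/3 − E + (4 + x) = 2.
Multiply by 6: 2·(2E) − 3·(2E) + 6·(4 + x) = 12, i.e. 24 + 6x − (16 + 5x) = 12.
Collecting terms: x + 8 = 12, so x = 4.
Then 2E = 16 + 5·4 = 36, so E = 18, V = 2E/3 = 12, F = 4 + 4 = 8.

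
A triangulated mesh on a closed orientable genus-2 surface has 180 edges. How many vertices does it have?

58

χ = 2 − 2·2 = -2, and every face is a triangle so 3F = 2E.
F = 2E/3 = 120. Then V = -2 + E − F = -2 + 180 − 120 = 58.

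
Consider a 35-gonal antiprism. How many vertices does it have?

An antiprism on an n-gon has two n-gon caps and 2n triangles: V = 2·35 = 70, E = 4·35 = 140, F = 2·35 + 2 = 72.

70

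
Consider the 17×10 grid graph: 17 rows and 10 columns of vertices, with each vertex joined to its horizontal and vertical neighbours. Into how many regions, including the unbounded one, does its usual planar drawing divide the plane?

145

The grid has V = 17·10 = 170 vertices and E = 17·9 + 10·16 = 313 edges.
F = 2 − V + E = 2 − 170 + 313 = 145.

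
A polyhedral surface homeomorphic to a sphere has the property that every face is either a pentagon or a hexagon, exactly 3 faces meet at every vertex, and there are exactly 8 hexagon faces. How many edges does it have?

54

Let x be the number of pentagons; then F = 8 + x.
Edge–face incidences: 2E = 6·8 + 5·x = 48 + 5x.
Every vertex has degree 3, so 3V = 2E.
Euler: V − E + F = 2 ⇒ (2E)/3 − E + (8 + x) = 2.
Multiply by 6: 2·(2E) − 3·(2E) + 6·(8 + x) = 12, i.e. 48 + 6x − (48 + 5x) = 12.
Collecting terms: x = 12.
Then 2E = 48 + 5·12 = 108, so E = 54, V = 2E/3 = 36, F = 8 + 12 = 20.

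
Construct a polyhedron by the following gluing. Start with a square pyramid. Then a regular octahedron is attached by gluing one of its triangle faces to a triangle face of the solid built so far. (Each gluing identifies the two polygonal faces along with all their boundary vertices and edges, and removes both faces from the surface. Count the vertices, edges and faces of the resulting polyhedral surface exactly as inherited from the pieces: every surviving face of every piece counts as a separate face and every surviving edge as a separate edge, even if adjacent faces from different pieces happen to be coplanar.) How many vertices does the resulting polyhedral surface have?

A square pyramid: V=5, E=8, F=5.
Attach a regular octahedron (V=6, E=12, F=8) along a 3-gon: merge 3 vertices and 3 edges, delete both glued faces → V=8, E=17, F=11.
Check: V − E + F = 8 − 17 + 11 = 2.

8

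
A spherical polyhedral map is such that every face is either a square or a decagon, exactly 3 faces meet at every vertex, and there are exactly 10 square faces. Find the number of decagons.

2

Let x be the number of decagons; then F = 10 + x.
Edge–face incidences: 2E = 4·10 + 10·x = 40 + 10x.
Every vertex has degree 3, so 3V = 2E.
Euler: V − E + F = 2 ⇒ (2E)/3 − E + (10 + x) = 2.
Multiply by 6: 2·(2E) − 3·(2E) + 6·(10 + x) = 12, i.e. 60 + 6x − (40 + 10x) = 12.
Collecting terms: −4x + 20 = 12, so −4x = −8, so x = 2.
Then 2E = 40 + 10·2 = 60, so E = 30, V = 2E/3 = 20, F = 10 + 2 = 12.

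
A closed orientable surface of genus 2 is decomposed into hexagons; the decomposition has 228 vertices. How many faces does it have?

χ = 2 − 2·2 = -2, and every face is a hexagon so 6F = 2E.
V − E + F = -2 with E = 6F/2 gives 228 − (6/2 − 1)·F = -2, so F = 115 and E = 345.

115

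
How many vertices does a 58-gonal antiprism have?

An antiprism on an n-gon has two n-gon caps and 2n triangles: V = 2·58 = 116, E = 4·58 = 232, F = 2·58 + 2 = 118.

116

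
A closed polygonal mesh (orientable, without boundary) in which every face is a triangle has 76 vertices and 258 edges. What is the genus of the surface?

6

Every face is a triangle and each edge borders two faces, so 3F = 2·258, giving F = 172.
χ = V − E + F = 76 − 258 + 172 = -10.
For a closed orientable surface χ = 2 − 2g, so g = (2 − (-10))/2 = 6.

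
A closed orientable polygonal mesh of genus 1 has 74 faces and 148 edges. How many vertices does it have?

For a closed orientable surface of genus 1, χ = 2 − 2·1 = 0.
V = 0 + E − F = 0 + 148 − 74 = 74.

74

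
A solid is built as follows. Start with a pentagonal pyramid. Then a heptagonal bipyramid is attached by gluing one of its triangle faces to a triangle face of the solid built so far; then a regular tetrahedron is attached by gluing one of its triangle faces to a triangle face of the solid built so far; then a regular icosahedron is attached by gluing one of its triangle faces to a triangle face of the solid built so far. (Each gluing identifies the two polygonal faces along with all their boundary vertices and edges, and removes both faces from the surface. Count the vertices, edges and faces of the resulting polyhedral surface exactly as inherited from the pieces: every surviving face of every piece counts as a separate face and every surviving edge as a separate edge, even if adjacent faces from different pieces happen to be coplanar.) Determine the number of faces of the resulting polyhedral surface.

A pentagonal pyramid: V=6, E=10, F=6.
Attach a heptagonal bipyramid (V=9, E=21, F=14) along a 3-gon: merge 3 vertices and 3 edges, delete both glued faces → V=12, E=28, F=18.
Attach a regular tetrahedron (V=4, E=6, F=4) along a 3-gon: merge 3 vertices and 3 edges, delete both glued faces → V=13, E=31, F=20.
Attach a regular icosahedron (V=12, E=30, F=20) along a 3-gon: merge 3 vertices and 3 edges, delete both glued faces → V=22, E=58, F=38.
Check: V − E + F = 22 − 58 + 38 = 2.

38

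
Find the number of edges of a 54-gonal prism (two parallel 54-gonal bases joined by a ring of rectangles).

A prism on an n-gon has two n-gon bases and n rectangular sides: V = 2·54 = 108, E = 3·54 = 162, F = 54 + 2 = 56.

162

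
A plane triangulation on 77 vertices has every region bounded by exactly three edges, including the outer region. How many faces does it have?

In a plane triangulation 3F = 2E and V − E + F = 2, so F = 2V − 4 = 2·77 − 4 = 150.

150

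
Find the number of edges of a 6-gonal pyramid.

A pyramid on an n-gon base has one n-gon and n triangles: V = 6 + 1 = 7, E = 2·6 = 12, F = 6 + 1 = 7.
Check: V − E + F = 7 − 12 + 7 = 2.

12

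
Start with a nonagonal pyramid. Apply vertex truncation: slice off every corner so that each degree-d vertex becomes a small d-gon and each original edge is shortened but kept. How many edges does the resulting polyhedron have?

The base solid has V = 10, E = 18, F = 10.
Truncation replaces each original edge-end by a new vertex, so V′ = 2E = 36.
Each original edge survives, and each old vertex of degree d contributes d new edges; summing degrees gives Σd = 2E, so E′ = E + 2E = 3E = 54.
Each original face survives and each original vertex becomes one new face: F′ = F + V = 20.

54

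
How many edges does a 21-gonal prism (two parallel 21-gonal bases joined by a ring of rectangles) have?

63

A prism on an n-gon has two n-gon bases and n rectangular sides: V = 2·21 = 42, E = 3·21 = 63, F = 21 + 2 = 23.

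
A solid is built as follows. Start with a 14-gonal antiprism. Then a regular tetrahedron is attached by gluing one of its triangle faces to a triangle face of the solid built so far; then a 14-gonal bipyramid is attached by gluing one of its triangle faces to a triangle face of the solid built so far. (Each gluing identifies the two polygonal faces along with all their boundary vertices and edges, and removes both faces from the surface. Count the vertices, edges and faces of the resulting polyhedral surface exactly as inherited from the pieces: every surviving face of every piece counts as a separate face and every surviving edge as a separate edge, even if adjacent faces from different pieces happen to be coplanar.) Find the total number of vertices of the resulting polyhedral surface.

42

A 14-gonal antiprism: V=28, E=56, F=30.
Attach a regular tetrahedron (V=4, E=6, F=4) along a 3-gon: merge 3 vertices and 3 edges, delete both glued faces → V=29, E=59, F=32.
Attach a 14-gonal bipyramid (V=16, E=42, F=28) along a 3-gon: merge 3 vertices and 3 edges, delete both glued faces → V=42, E=98, F=58.
Check: V − E + F = 42 − 98 + 58 = 2.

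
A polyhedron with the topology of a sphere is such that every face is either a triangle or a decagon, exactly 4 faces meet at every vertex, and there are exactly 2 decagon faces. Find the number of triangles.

20

Let x be the number of triangles; then F = 2 + x.
Edge–face incidences: 2E = 10·2 + 3·x = 20 + 3x.
Every vertex has degree 4, so 4V = 2E.
Euler: V − E + F = 2 ⇒ (2E)/4 − E + (2 + x) = 2.
Multiply by 8: 2·(2E) − 4·(2E) + 8·(2 + x) = 16, i.e. 16 + 8x − 2·(20 + 3x) = 16.
Collecting terms: 2x − 24 = 16, so 2x = 40, so x = 20.
Then 2E = 20 + 3·20 = 80, so E = 40, V = 2E/4 = 20, F = 2 + 20 = 22.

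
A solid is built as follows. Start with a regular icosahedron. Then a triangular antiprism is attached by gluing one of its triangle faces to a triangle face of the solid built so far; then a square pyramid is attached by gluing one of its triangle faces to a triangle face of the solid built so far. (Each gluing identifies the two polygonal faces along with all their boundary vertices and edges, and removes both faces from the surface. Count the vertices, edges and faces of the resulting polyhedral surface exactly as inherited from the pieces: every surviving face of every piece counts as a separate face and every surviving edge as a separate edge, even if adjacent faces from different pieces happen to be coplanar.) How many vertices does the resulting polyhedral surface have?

17

A regular icosahedron: V=12, E=30, F=20.
Attach a triangular antiprism (V=6, E=12, F=8) along a 3-gon: merge 3 vertices and 3 edges, delete both glued faces → V=15, E=39, F=26.
Attach a square pyramid (V=5, E=8, F=5) along a 3-gon: merge 3 vertices and 3 edges, delete both glued faces → V=17, E=44, F=29.
Check: V − E + F = 17 − 44 + 29 = 2.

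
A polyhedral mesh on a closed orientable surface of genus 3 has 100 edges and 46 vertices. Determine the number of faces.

50

For a closed orientable surface of genus 3, χ = 2 − 2·3 = -4.
F = -4 − V + E = -4 − 46 + 100 = 50.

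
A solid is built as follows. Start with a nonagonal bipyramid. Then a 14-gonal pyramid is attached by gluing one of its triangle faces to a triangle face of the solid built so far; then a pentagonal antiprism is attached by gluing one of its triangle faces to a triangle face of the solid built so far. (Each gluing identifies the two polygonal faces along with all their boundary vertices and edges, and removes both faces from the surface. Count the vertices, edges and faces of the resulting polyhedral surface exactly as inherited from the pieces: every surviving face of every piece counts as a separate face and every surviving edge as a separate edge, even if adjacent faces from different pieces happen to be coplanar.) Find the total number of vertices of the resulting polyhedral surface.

30

A nonagonal bipyramid: V=11, E=27, F=18.
Attach a 14-gonal pyramid (V=15, E=28, F=15) along a 3-gon: merge 3 vertices and 3 edges, delete both glued faces → V=23, E=52, F=31.
Attach a pentagonal antiprism (V=10, E=20, F=12) along a 3-gon: merge 3 vertices and 3 edges, delete both glued faces → V=30, E=69, F=41.
Check: V − E + F = 30 − 69 + 41 = 2.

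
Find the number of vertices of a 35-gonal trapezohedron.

72

The n-trapezohedron (dual of the n-antiprism) has V = 2·35 + 2 = 72, E = 4·35 = 140, F = 2·35 = 70.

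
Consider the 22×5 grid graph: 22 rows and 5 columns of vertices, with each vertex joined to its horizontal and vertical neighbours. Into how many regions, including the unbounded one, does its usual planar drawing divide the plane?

85

The grid has V = 22·5 = 110 vertices and E = 22·4 + 5·21 = 193 edges.
F = 2 − V + E = 2 − 110 + 193 = 85.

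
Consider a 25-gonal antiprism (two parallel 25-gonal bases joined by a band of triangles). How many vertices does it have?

An antiprism on an n-gon has two n-gon caps and 2n triangles: V = 2·25 = 50, E = 4·25 = 100, F = 2·25 + 2 = 52.

50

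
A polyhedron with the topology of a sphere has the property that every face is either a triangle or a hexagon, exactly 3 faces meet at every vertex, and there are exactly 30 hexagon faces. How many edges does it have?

Let x be the number of triangles; then F = 30 + x.
Edge–face incidences: 2E = 6·30 + 3·x = 180 + 3x.
Every vertex has degree 3, so 3V = 2E.
Euler: V − E + F = 2 ⇒ (2E)/3 − E + (30 + x) = 2.
Multiply by 6: 2·(2E) − 3·(2E) + 6·(30 + x) = 12, i.e. 180 + 6x − (180 + 3x) = 12.
Collecting terms: 3x = 12, so x = 4.
Then 2E = 180 + 3·4 = 192, so E = 96, V = 2E/3 = 64, F = 30 + 4 = 34.

96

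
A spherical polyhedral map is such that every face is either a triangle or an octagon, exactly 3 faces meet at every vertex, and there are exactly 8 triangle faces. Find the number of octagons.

6

Let x be the number of octagons; then F = 8 + x.
Edge–face incidences: 2E = 3·8 + 8·x = 24 + 8x.
Every vertex has degree 3, so 3V = 2E.
Euler: V − E + F = 2 ⇒ (2E)/3 − E + (8 + x) = 2.
Multiply by 6: 2·(2E) − 3·(2E) + 6·(8 + x) = 12, i.e. 48 + 6x − (24 + 8x) = 12.
Collecting terms: −2x + 24 = 12, so −2x = −12, so x = 6.
Then 2E = 24 + 8·6 = 72, so E = 36, V = 2E/3 = 24, F = 8 + 6 = 14.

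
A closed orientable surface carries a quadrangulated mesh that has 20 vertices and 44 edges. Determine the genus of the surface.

Every face is a square and each edge borders two faces, so 4F = 2·44, giving F = 22.
χ = V − E + F = 20 − 44 + 22 = -2.
For a closed orientable surface χ = 2 − 2g, so g = (2 − (-2))/2 = 2.

2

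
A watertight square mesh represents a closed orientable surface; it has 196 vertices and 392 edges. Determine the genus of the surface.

1

Every face is a square and each edge borders two faces, so 4F = 2·392, giving F = 196.
χ = V − E + F = 196 − 392 + 196 = 0.
For a closed orientable surface χ = 2 − 2g, so g = (2 − (0))/2 = 1.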